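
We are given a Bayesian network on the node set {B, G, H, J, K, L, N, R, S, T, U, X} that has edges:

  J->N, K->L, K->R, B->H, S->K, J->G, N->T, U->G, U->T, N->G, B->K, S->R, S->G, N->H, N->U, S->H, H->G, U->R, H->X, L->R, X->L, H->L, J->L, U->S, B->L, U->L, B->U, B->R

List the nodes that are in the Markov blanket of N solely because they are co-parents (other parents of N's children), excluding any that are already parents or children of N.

{B, S}

Children of N: G, H, T, U.
  parents(U) \ {N} = {B}.
  T's other parent is U.
  parents(H) \ {N} = {B, S}.
  G also has parents H, J, S, U.
Excluding nodes already adjacent to N (G, H, J, T, U), the co-parent-only contribution is {B, S}.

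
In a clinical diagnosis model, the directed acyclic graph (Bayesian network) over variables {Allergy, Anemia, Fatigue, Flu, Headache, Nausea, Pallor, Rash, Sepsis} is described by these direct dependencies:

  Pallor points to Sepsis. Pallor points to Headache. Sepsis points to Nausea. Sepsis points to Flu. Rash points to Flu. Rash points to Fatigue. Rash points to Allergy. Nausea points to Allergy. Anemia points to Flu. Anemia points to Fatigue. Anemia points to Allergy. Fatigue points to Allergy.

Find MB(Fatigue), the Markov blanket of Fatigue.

Parents of Fatigue: Anemia, Rash.
Children of Fatigue: Allergy.
Co-parents of Fatigue (other parents of its children):
  Allergy: Anemia, Nausea, Rash
Taking the union gives {Allergy, Anemia, Nausea, Rash}.

{Allergy, Anemia, Nausea, Rash}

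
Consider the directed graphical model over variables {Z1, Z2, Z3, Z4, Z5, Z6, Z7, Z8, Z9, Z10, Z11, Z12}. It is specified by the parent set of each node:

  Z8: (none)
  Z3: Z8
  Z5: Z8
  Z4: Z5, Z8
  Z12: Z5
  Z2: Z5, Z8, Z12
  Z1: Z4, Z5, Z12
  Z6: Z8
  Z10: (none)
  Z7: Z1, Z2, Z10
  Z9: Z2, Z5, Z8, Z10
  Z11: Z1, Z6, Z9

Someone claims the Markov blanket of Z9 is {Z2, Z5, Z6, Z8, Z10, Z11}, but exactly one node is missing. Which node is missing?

Z1

The Markov blanket of a node is its parents, its children, and the other parents of its children.
Parents of Z9: Z2, Z5, Z8, Z10.
Ch(Z9) = {Z11}.
Co-parents of Z9 (other parents of its children):
  Z11 also has parents Z1, Z6.
MB(Z9) = {Z1, Z2, Z5, Z6, Z8, Z10, Z11}.
Comparing with the claimed set, Z1 is missing.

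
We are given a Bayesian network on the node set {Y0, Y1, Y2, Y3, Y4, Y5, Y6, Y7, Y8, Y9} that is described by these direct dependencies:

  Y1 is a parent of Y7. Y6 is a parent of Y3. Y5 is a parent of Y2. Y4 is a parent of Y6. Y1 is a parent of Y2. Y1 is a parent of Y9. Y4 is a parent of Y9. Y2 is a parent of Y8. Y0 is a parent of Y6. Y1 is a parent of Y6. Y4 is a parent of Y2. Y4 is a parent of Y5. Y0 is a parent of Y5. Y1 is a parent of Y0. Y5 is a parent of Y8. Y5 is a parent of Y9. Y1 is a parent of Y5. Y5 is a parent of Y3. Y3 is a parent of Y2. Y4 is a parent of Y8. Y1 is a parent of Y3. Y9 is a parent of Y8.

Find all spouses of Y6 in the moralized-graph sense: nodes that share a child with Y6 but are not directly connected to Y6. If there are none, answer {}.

Children of Y6: Y3.
  parents(Y3) \ {Y6} = {Y1, Y5}.
Excluding nodes already adjacent to Y6 (Y0, Y1, Y3, Y4), the co-parent-only contribution is {Y5}.

{Y5}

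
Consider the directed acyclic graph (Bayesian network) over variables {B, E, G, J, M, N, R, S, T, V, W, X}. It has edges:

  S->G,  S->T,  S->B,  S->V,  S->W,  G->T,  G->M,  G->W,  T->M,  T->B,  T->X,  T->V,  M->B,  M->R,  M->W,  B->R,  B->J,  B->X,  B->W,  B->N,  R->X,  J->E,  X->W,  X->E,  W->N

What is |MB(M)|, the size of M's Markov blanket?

7

M has parents G, T.
M's children: B, R, W.
Other parents of M's children:
  B's other parents are S, T.
  R also has parent B.
  W also has parents B, G, S, X.
MB(M) = {B, G, R, S, T, W, X}, which has 7 nodes.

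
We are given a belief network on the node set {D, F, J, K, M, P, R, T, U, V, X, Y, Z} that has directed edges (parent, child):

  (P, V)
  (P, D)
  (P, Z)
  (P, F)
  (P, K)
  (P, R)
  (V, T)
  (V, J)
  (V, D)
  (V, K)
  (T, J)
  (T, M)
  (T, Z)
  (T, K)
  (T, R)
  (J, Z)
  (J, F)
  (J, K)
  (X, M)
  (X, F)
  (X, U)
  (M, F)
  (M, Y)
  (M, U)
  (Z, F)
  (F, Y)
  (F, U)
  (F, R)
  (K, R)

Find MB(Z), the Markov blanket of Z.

Ch(Z) = {F}.
Z's parents: J, P, T.
For each child, the remaining parents (spouses of Z):
  parents(F) \ {Z} = {J, M, P, X}.
Union: {J, P, T} ∪ {F} ∪ {J, M, P, X} = {F, J, M, P, T, X}.

{F, J, M, P, T, X}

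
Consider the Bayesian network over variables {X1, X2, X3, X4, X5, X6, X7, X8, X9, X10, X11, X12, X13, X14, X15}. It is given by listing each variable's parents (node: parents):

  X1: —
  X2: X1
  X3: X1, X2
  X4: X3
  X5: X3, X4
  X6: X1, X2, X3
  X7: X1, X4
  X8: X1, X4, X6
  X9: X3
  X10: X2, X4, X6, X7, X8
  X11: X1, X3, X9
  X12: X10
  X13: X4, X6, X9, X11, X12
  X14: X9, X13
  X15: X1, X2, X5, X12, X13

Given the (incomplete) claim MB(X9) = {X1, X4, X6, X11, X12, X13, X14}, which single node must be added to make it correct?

X3

Pa(X9) = {X3}.
Ch(X9) = {X11, X13, X14}.
Other parents of X9's children:
  parents(X11) \ {X9} = {X1, X3}.
  X13's other parents are X4, X6, X11, X12.
  X14 also has parent X13.
MB(X9) = {X1, X3, X4, X6, X11, X12, X13, X14}.
Comparing with the claimed set, X3 is missing.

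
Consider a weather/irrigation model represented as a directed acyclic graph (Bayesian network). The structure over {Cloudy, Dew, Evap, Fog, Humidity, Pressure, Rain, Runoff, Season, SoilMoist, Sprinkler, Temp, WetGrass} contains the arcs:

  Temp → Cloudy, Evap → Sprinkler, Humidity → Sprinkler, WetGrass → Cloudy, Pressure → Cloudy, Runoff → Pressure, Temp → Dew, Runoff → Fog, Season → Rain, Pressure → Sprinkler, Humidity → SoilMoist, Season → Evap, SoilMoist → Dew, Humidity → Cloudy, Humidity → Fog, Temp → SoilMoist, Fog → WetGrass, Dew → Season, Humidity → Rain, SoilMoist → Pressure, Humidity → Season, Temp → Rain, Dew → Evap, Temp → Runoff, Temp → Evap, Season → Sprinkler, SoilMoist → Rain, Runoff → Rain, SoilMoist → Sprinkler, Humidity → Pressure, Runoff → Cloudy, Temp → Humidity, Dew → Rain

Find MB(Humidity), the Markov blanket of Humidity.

{Cloudy, Dew, Evap, Fog, Pressure, Rain, Runoff, Season, SoilMoist, Sprinkler, Temp, WetGrass}

Parents of Humidity: Temp.
Children of Humidity: Cloudy, Fog, Pressure, Rain, Season, SoilMoist, Sprinkler.
For each child, the remaining parents (spouses of Humidity):
  SoilMoist: Temp
  Fog: Runoff
  Pressure: Runoff, SoilMoist
  Season: Dew
  Rain: Dew, Runoff, Season, SoilMoist, Temp
  Cloudy: Pressure, Runoff, Temp, WetGrass
  Sprinkler: Evap, Pressure, Season, SoilMoist
So the Markov blanket of Humidity is {Cloudy, Dew, Evap, Fog, Pressure, Rain, Runoff, Season, SoilMoist, Sprinkler, Temp, WetGrass}.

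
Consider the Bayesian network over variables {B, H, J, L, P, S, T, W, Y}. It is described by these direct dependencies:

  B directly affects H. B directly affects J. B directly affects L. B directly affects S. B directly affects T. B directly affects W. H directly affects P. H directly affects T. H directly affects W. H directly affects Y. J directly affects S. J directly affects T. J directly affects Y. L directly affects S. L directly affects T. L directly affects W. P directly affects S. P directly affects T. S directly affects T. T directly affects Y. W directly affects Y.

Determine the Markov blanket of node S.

{B, H, J, L, P, T}

S has child T.
Parents of S: B, J, L, P.
Other parents of S's children:
  T: B, H, J, L, P
Taking the union gives {B, H, J, L, P, T}.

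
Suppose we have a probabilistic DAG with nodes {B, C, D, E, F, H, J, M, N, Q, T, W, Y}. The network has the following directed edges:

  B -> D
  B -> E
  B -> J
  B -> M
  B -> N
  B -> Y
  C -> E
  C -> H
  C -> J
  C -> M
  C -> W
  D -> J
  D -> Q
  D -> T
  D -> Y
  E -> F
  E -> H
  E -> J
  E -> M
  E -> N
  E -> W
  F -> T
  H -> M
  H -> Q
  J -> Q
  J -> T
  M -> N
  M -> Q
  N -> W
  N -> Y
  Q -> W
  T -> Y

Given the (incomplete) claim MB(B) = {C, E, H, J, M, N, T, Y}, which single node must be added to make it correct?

D

B has children D, E, J, M, N, Y.
Pa(B) = {}.
Parents of each child, excluding B:
  D: no additional parents.
  E's other parent is C.
  J's other parents are C, D, E.
  M also has parents C, E, H.
  N also has parents E, M.
  Y's other parents are D, N, T.
MB(B) = {C, D, E, H, J, M, N, T, Y}.
Comparing with the claimed set, D is missing.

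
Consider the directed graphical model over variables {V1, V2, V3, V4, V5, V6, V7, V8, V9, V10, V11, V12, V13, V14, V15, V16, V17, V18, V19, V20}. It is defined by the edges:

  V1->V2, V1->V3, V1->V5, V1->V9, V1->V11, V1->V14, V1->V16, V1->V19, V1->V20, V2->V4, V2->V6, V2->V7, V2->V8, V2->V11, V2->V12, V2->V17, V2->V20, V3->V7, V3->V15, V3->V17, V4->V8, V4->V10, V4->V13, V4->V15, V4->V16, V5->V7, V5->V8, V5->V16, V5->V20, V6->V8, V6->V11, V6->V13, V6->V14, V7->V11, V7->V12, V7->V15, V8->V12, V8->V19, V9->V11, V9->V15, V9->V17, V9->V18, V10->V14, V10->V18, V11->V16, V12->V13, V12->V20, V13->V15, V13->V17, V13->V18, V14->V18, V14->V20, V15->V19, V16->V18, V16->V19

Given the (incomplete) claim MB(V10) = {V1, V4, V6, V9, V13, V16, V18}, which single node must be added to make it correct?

V10 has parent V4.
V10's children: V14, V18.
For each child, the remaining parents (spouses of V10):
  V14: V1, V6
  V18: V9, V13, V14, V16
MB(V10) = {V1, V4, V6, V9, V13, V14, V16, V18}.
Comparing with the claimed set, V14 is missing.

V14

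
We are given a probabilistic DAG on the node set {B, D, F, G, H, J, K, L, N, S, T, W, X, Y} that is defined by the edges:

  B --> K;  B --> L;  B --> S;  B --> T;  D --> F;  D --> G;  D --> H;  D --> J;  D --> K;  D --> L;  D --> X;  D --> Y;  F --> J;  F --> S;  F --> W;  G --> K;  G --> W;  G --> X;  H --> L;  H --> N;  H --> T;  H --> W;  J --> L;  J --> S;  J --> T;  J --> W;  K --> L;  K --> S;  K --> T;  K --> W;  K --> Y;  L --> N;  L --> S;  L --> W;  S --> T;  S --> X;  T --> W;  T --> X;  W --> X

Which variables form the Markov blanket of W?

Pa(W) = {F, G, H, J, K, L, T}.
Children of W: X.
Co-parents of W (other parents of its children):
  X: D, G, S, T
Union: {F, G, H, J, K, L, T} ∪ {X} ∪ {D, G, S, T} = {D, F, G, H, J, K, L, S, T, X}.

{D, F, G, H, J, K, L, S, T, X}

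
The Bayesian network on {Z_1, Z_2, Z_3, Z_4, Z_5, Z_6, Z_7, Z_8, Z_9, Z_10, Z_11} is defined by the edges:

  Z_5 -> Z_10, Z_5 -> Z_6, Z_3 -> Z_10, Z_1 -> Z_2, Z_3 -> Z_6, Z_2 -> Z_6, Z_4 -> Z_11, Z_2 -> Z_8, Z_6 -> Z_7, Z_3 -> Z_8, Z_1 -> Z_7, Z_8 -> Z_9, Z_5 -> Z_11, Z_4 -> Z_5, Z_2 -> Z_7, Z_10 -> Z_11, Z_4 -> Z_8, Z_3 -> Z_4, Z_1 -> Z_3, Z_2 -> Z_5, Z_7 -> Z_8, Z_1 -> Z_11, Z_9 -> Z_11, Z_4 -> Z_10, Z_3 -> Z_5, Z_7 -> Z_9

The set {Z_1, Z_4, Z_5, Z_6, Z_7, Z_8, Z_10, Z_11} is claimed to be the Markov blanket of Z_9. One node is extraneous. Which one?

Z_6

Recall MB(v) = parents ∪ children ∪ spouses, where spouses are the other parents of v's children.
Pa(Z_9) = {Z_7, Z_8}.
Children of Z_9: Z_11.
Co-parents of Z_9 (other parents of its children):
  Z_11: Z_1, Z_4, Z_5, Z_10
MB(Z_9) = {Z_1, Z_4, Z_5, Z_7, Z_8, Z_10, Z_11}.
Z_6 is neither a parent, child, nor co-parent of Z_9, so it does not belong.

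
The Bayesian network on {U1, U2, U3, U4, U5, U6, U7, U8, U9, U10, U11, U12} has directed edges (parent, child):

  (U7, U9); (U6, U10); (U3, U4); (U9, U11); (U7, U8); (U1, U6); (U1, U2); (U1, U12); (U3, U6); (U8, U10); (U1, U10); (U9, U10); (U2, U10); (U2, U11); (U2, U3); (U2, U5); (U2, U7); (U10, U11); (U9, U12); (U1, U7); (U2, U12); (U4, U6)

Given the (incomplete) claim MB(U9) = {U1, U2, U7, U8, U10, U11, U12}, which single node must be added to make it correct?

U6

Ch(U9) = {U10, U11, U12}.
U9's parents: U7.
Parents of each child, excluding U9:
  U10: U1, U2, U6, U8
  U11: U2, U10
  U12: U1, U2
MB(U9) = {U1, U2, U6, U7, U8, U10, U11, U12}.
Comparing with the claimed set, U6 is missing.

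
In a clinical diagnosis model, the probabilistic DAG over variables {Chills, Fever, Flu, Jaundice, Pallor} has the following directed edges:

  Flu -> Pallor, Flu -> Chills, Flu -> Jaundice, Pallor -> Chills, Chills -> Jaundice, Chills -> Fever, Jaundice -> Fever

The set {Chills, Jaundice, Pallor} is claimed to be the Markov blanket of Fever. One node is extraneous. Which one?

Pallor

The Markov blanket of a node is its parents, its children, and the other parents of its children.
Fever has parents Chills, Jaundice.
Fever has no children.
Fever has no children, so there are no co-parents.
MB(Fever) = {Chills, Jaundice}.
Pallor is neither a parent, child, nor co-parent of Fever, so it does not belong.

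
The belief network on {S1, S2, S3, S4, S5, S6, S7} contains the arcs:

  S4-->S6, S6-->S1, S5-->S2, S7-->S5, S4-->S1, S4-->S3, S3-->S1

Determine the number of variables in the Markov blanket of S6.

Recall MB(v) = parents ∪ children ∪ spouses, where spouses are the other parents of v's children.
S6's parents: S4.
S6's children: S1.
For each child, the remaining parents (spouses of S6):
  S1: S3, S4
MB(S6) = {S1, S3, S4}, which has 3 nodes.

3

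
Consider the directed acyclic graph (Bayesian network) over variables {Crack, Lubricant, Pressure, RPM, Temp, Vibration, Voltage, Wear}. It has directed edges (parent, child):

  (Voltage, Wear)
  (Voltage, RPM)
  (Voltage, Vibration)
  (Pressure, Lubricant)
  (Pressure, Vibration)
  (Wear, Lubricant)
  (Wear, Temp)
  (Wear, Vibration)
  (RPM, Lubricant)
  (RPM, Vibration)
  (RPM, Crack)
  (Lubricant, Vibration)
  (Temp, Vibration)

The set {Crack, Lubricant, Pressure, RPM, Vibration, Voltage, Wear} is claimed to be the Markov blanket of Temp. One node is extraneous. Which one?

A node's Markov blanket = Pa ∪ Ch ∪ (parents of Ch other than the node itself).
Temp's parents: Wear.
Ch(Temp) = {Vibration}.
Parents of each child, excluding Temp:
  Vibration's other parents are Lubricant, Pressure, RPM, Voltage, Wear.
MB(Temp) = {Lubricant, Pressure, RPM, Vibration, Voltage, Wear}.
Crack is neither a parent, child, nor co-parent of Temp, so it does not belong.

Crack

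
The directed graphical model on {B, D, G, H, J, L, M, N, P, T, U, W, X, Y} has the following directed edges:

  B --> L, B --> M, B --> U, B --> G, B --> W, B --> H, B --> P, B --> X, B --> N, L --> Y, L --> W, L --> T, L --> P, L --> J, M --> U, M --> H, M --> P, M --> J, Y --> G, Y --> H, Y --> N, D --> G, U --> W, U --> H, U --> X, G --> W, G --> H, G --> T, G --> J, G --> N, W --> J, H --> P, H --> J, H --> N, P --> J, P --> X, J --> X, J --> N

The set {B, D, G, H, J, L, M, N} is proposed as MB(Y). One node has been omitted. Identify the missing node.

U

Parents of Y: L.
Ch(Y) = {G, H, N}.
Parents of each child, excluding Y:
  G: B, D
  H: B, G, M, U
  N: B, G, H, J
MB(Y) = {B, D, G, H, J, L, M, N, U}.
Comparing with the claimed set, U is missing.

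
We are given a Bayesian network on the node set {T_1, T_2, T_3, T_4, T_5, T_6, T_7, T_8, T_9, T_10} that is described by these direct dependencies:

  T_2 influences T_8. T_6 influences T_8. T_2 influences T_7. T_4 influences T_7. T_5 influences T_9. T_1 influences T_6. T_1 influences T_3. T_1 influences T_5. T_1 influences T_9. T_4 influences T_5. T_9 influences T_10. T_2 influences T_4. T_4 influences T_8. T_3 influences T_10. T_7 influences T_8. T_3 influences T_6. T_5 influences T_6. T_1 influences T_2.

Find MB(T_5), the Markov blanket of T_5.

Recall MB(v) = parents ∪ children ∪ spouses, where spouses are the other parents of v's children.
T_5's parents: T_1, T_4.
Children of T_5: T_6, T_9.
Co-parents of T_5 (other parents of its children):
  parents(T_6) \ {T_5} = {T_1, T_3}.
  parents(T_9) \ {T_5} = {T_1}.
Union: {T_1, T_4} ∪ {T_6, T_9} ∪ {T_1, T_3} = {T_1, T_3, T_4, T_6, T_9}.

{T_1, T_3, T_4, T_6, T_9}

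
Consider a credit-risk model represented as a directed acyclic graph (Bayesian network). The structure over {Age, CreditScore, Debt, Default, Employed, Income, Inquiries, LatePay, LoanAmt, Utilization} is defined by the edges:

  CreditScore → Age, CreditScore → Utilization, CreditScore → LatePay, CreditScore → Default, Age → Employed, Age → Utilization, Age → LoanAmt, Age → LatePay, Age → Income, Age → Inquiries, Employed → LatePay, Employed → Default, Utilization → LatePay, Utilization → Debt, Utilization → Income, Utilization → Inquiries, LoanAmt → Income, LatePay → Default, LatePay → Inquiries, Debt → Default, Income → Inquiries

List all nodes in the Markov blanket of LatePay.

{Age, CreditScore, Debt, Default, Employed, Income, Inquiries, Utilization}

The Markov blanket of a node is its parents, its children, and the other parents of its children.
LatePay has parents Age, CreditScore, Employed, Utilization.
LatePay's children: Default, Inquiries.
Other parents of LatePay's children:
  Default: CreditScore, Debt, Employed
  Inquiries: Age, Income, Utilization
Union: {Age, CreditScore, Employed, Utilization} ∪ {Default, Inquiries} ∪ {Age, CreditScore, Debt, Employed, Income, Utilization} = {Age, CreditScore, Debt, Default, Employed, Income, Inquiries, Utilization}.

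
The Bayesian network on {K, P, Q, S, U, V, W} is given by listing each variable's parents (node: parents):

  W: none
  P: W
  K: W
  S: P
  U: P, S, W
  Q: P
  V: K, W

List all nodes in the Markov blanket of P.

{Q, S, U, W}

Recall MB(v) = parents ∪ children ∪ spouses, where spouses are the other parents of v's children.
P's parents: W.
Children of P: Q, S, U.
Parents of each child, excluding P:
  S: —
  U: S, W
  Q: —
Union: {W} ∪ {Q, S, U} ∪ {S, W} = {Q, S, U, W}.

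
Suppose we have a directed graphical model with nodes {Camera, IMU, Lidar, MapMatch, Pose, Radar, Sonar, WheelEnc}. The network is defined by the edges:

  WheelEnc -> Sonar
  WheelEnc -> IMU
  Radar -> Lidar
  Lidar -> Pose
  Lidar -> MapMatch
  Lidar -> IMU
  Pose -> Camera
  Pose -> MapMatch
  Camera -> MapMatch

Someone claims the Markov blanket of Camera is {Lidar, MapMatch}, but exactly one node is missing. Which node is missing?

Pose

The Markov blanket of a node is its parents, its children, and the other parents of its children.
Pa(Camera) = {Pose}.
Camera's children: MapMatch.
Other parents of Camera's children:
  MapMatch's other parents are Lidar, Pose.
MB(Camera) = {Lidar, MapMatch, Pose}.
Comparing with the claimed set, Pose is missing.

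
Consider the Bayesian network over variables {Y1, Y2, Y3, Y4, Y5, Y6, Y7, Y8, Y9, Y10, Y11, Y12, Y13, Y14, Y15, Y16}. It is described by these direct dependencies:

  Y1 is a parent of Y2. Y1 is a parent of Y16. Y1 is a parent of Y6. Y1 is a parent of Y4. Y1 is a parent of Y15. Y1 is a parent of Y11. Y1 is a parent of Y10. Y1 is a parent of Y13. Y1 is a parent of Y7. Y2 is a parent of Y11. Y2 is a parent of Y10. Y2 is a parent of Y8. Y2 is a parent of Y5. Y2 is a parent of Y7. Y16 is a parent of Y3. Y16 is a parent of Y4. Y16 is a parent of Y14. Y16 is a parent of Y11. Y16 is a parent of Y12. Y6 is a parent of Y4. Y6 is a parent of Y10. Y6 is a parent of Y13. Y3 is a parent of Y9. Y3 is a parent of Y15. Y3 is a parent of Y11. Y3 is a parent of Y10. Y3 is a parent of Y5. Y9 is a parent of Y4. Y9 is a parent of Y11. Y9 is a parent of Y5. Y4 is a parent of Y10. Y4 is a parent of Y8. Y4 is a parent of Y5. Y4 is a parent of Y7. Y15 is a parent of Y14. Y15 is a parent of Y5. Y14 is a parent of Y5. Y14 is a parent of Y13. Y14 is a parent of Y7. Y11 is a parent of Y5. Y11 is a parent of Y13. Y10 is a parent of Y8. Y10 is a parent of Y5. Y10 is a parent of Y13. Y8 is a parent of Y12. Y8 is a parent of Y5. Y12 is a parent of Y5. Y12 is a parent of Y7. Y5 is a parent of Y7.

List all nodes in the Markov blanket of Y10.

The Markov blanket of a node is its parents, its children, and the other parents of its children.
Y10 has parents Y1, Y2, Y3, Y4, Y6.
Ch(Y10) = {Y5, Y8, Y13}.
Other parents of Y10's children:
  Y8's other parents are Y2, Y4.
  Y5's other parents are Y2, Y3, Y4, Y8, Y9, Y11, Y12, Y14, Y15.
  Y13's other parents are Y1, Y6, Y11, Y14.
So the Markov blanket of Y10 is {Y1, Y2, Y3, Y4, Y5, Y6, Y8, Y9, Y11, Y12, Y13, Y14, Y15}.

{Y1, Y2, Y3, Y4, Y5, Y6, Y8, Y9, Y11, Y12, Y13, Y14, Y15}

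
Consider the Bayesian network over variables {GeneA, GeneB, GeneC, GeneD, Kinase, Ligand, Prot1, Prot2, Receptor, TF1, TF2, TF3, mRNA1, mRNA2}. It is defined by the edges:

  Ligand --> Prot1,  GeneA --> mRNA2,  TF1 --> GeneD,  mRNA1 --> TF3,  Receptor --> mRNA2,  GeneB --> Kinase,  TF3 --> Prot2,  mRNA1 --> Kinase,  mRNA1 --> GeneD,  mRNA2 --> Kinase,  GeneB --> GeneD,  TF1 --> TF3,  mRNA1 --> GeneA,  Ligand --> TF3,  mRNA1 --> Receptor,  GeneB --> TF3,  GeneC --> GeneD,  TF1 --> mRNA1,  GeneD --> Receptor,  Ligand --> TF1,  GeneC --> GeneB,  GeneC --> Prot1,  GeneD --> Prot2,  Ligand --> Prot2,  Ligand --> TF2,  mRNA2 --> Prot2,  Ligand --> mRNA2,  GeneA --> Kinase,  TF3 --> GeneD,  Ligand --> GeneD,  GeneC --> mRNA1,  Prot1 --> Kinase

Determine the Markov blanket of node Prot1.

Recall MB(v) = parents ∪ children ∪ spouses, where spouses are the other parents of v's children.
Prot1 has child Kinase.
Pa(Prot1) = {GeneC, Ligand}.
Other parents of Prot1's children:
  Kinase also has parents GeneA, GeneB, mRNA1, mRNA2.
So the Markov blanket of Prot1 is {GeneA, GeneB, GeneC, Kinase, Ligand, mRNA1, mRNA2}.

{GeneA, GeneB, GeneC, Kinase, Ligand, mRNA1, mRNA2}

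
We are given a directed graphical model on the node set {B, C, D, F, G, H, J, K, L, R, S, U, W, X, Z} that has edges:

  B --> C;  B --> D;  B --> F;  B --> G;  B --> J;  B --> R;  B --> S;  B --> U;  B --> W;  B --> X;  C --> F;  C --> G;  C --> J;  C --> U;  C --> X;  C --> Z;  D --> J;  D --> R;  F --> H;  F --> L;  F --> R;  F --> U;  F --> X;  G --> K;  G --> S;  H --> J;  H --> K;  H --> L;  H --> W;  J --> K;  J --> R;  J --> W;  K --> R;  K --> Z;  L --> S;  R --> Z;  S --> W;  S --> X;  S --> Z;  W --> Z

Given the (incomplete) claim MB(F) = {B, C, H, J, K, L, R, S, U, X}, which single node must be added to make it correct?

The Markov blanket of a node is its parents, its children, and the other parents of its children.
Parents of F: B, C.
Ch(F) = {H, L, R, U, X}.
Co-parents of F (other parents of its children):
  H: —
  L: H
  R: B, D, J, K
  U: B, C
  X: B, C, S
MB(F) = {B, C, D, H, J, K, L, R, S, U, X}.
Comparing with the claimed set, D is missing.

D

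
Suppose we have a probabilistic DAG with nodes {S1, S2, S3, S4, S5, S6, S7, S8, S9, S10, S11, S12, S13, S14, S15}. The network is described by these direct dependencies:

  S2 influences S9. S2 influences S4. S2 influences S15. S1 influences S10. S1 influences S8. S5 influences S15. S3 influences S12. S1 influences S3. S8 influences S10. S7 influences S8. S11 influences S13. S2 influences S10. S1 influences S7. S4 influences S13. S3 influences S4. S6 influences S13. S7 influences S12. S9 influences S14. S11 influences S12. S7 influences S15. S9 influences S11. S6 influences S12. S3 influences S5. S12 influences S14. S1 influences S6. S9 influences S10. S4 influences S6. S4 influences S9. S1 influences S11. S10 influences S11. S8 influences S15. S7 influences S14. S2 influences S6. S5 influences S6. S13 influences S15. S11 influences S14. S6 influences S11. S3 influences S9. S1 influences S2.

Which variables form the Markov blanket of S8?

The Markov blanket of a node is its parents, its children, and the other parents of its children.
S8's parents: S1, S7.
Children of S8: S10, S15.
Other parents of S8's children:
  S10: S1, S2, S9
  S15: S2, S5, S7, S13
So the Markov blanket of S8 is {S1, S2, S5, S7, S9, S10, S13, S15}.

{S1, S2, S5, S7, S9, S10, S13, S15}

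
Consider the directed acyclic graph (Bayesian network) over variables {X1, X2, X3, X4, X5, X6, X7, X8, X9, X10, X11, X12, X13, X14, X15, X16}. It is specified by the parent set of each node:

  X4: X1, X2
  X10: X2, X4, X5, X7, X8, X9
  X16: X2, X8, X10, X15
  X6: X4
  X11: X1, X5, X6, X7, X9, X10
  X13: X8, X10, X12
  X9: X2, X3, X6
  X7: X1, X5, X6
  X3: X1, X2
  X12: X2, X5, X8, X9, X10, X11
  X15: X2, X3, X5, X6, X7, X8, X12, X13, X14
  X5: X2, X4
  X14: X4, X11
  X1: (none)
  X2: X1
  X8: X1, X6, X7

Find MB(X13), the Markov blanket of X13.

X13's parents: X8, X10, X12.
X13 has child X15.
Parents of each child, excluding X13:
  X15 also has parents X2, X3, X5, X6, X7, X8, X12, X14.
MB(X13) = {X2, X3, X5, X6, X7, X8, X10, X12, X14, X15}.

{X2, X3, X5, X6, X7, X8, X10, X12, X14, X15}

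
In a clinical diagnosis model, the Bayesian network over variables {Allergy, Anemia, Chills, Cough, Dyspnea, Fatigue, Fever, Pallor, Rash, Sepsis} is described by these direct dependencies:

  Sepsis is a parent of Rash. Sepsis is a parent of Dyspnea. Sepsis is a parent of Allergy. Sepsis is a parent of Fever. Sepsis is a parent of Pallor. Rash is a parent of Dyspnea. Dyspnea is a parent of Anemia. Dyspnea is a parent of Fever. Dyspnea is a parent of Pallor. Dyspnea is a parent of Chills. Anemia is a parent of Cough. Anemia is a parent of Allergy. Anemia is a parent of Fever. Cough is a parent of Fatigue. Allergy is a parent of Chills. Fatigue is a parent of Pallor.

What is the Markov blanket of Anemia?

By definition, MB(Anemia) is built from Anemia's parents, Anemia's children, and the co-parents of Anemia.
Children of Anemia: Allergy, Cough, Fever.
Pa(Anemia) = {Dyspnea}.
Parents of each child, excluding Anemia:
  Cough: —
  Allergy: Sepsis
  Fever: Dyspnea, Sepsis
Taking the union gives {Allergy, Cough, Dyspnea, Fever, Sepsis}.

{Allergy, Cough, Dyspnea, Fever, Sepsis}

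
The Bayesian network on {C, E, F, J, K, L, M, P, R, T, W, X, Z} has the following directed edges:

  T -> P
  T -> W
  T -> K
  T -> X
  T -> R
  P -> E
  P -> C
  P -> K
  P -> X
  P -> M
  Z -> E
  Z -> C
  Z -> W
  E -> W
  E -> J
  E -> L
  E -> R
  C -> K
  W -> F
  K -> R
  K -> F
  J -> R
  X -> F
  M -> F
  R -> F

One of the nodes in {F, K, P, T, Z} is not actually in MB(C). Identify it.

The Markov blanket of a node is its parents, its children, and the other parents of its children.
Pa(C) = {P, Z}.
Children of C: K.
Parents of each child, excluding C:
  parents(K) \ {C} = {P, T}.
MB(C) = {K, P, T, Z}.
F is neither a parent, child, nor co-parent of C, so it does not belong.

F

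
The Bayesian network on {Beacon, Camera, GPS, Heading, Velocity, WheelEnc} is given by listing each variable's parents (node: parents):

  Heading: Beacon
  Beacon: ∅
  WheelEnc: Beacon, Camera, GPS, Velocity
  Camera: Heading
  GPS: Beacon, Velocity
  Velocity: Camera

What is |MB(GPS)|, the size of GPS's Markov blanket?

A node's Markov blanket = Pa ∪ Ch ∪ (parents of Ch other than the node itself).
Pa(GPS) = {Beacon, Velocity}.
Ch(GPS) = {WheelEnc}.
For each child, the remaining parents (spouses of GPS):
  parents(WheelEnc) \ {GPS} = {Beacon, Camera, Velocity}.
MB(GPS) = {Beacon, Camera, Velocity, WheelEnc}, which has 4 nodes.

4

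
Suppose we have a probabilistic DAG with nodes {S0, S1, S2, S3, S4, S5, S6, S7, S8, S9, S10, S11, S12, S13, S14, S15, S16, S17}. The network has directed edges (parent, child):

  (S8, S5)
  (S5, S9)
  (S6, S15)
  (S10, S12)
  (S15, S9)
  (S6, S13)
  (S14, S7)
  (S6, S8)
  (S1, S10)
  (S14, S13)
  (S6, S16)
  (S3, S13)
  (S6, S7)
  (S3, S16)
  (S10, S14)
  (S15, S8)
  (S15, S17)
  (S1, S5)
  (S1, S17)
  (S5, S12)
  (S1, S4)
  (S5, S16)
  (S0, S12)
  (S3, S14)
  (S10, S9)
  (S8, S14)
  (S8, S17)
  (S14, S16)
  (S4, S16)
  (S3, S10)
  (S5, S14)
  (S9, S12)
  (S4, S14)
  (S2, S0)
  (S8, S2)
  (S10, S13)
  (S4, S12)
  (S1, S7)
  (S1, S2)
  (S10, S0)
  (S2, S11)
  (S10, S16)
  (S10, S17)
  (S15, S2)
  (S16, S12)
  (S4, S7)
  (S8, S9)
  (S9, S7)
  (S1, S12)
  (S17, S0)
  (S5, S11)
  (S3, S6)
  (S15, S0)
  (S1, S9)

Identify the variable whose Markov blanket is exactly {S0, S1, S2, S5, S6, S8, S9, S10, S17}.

S15

The target node must have every member of {S0, S1, S2, S5, S6, S8, S9, S10, S17} as a parent, child, or co-parent, and no others.
Parents of S15: S6; children: S0, S2, S8, S9, S17; co-parents: S1, S2, S5, S6, S8, S10, S17.
These exactly cover the given set, so the node is S15.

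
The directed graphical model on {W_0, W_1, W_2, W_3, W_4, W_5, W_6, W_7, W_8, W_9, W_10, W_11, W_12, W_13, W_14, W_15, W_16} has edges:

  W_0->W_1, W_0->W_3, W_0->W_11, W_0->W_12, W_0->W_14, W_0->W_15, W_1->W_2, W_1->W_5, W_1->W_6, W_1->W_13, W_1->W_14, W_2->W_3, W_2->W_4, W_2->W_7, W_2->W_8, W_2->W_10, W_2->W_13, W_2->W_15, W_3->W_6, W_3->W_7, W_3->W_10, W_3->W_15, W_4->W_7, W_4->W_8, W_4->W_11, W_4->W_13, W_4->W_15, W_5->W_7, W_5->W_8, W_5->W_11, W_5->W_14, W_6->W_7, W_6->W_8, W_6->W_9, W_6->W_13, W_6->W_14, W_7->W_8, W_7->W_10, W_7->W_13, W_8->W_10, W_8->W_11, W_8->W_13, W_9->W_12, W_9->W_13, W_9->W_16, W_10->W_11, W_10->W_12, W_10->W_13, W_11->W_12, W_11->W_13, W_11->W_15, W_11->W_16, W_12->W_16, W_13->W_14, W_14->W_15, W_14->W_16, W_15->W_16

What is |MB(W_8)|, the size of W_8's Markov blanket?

12

The Markov blanket of a node is its parents, its children, and the other parents of its children.
Pa(W_8) = {W_2, W_4, W_5, W_6, W_7}.
Children of W_8: W_10, W_11, W_13.
Co-parents of W_8 (other parents of its children):
  W_10: W_2, W_3, W_7
  W_11: W_0, W_4, W_5, W_10
  W_13: W_1, W_2, W_4, W_6, W_7, W_9, W_10, W_11
MB(W_8) = {W_0, W_1, W_2, W_3, W_4, W_5, W_6, W_7, W_9, W_10, W_11, W_13}, which has 12 nodes.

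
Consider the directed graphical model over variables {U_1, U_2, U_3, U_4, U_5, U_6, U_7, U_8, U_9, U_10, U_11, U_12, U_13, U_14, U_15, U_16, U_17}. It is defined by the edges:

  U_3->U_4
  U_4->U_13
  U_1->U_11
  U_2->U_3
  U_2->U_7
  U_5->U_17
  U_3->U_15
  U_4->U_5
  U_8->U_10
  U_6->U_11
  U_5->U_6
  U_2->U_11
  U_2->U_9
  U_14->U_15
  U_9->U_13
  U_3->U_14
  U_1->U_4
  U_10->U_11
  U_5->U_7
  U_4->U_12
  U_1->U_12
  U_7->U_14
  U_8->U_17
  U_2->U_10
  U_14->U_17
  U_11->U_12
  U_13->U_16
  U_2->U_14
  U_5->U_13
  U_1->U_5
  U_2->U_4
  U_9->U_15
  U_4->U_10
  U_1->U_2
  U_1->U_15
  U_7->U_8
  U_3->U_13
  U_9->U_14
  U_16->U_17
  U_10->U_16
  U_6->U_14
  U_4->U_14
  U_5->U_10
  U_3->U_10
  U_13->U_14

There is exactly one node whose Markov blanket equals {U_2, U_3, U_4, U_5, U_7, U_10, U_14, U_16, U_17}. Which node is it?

The target node must have every member of {U_2, U_3, U_4, U_5, U_7, U_10, U_14, U_16, U_17} as a parent, child, or co-parent, and no others.
Parents of U_8: U_7; children: U_10, U_17; co-parents: U_2, U_3, U_4, U_5, U_14, U_16.
These exactly cover the given set, so the node is U_8.

U_8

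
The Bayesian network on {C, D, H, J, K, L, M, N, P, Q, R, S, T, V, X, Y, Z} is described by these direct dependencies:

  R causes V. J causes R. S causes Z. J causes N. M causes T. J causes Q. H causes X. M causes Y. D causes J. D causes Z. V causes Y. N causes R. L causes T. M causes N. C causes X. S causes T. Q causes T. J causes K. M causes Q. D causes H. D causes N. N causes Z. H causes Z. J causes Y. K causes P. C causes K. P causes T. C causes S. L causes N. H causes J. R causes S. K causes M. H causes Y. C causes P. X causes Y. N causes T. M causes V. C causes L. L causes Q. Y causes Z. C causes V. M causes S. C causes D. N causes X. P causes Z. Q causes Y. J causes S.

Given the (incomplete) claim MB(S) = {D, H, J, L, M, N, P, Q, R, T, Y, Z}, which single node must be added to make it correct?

S's children: T, Z.
S has parents C, J, M, R.
Co-parents of S (other parents of its children):
  T: L, M, N, P, Q
  Z: D, H, N, P, Y
MB(S) = {C, D, H, J, L, M, N, P, Q, R, T, Y, Z}.
Comparing with the claimed set, C is missing.

C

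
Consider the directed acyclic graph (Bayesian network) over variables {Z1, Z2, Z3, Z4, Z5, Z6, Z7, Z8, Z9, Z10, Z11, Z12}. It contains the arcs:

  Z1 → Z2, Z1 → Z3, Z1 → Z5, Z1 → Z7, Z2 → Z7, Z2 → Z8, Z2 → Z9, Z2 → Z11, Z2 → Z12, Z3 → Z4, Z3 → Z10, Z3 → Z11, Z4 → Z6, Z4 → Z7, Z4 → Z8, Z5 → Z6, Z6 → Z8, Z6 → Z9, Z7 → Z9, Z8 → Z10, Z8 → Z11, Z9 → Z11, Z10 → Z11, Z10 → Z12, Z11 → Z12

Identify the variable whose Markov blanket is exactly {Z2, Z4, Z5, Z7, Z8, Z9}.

The target node must have every member of {Z2, Z4, Z5, Z7, Z8, Z9} as a parent, child, or co-parent, and no others.
Parents of Z6: Z4, Z5; children: Z8, Z9; co-parents: Z2, Z4, Z7.
These exactly cover the given set, so the node is Z6.

Z6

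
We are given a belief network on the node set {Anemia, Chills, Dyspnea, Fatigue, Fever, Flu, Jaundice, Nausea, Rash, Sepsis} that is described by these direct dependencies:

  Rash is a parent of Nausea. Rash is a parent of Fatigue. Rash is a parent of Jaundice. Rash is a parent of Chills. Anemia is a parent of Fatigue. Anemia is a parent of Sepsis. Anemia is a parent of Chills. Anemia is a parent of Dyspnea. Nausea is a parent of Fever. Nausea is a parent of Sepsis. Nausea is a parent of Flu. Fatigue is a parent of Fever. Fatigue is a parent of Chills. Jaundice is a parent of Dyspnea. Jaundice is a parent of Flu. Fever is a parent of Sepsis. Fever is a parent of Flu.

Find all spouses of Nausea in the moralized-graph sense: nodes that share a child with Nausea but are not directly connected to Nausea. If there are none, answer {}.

{Anemia, Fatigue, Jaundice}

Children of Nausea: Fever, Flu, Sepsis.
  Fever's other parent is Fatigue.
  Sepsis also has parents Anemia, Fever.
  Flu's other parents are Fever, Jaundice.
Excluding nodes already adjacent to Nausea (Fever, Flu, Rash, Sepsis), the co-parent-only contribution is {Anemia, Fatigue, Jaundice}.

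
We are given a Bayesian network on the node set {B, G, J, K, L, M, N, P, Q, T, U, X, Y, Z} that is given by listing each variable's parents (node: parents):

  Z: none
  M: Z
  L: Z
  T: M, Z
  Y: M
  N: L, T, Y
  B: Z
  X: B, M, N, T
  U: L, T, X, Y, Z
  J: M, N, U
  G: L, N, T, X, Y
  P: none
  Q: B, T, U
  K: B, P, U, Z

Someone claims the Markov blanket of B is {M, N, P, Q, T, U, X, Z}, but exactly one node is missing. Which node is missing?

K

A node's Markov blanket = Pa ∪ Ch ∪ (parents of Ch other than the node itself).
B's parents: Z.
B's children: K, Q, X.
Co-parents of B (other parents of its children):
  X also has parents M, N, T.
  Q's other parents are T, U.
  parents(K) \ {B} = {P, U, Z}.
MB(B) = {K, M, N, P, Q, T, U, X, Z}.
Comparing with the claimed set, K is missing.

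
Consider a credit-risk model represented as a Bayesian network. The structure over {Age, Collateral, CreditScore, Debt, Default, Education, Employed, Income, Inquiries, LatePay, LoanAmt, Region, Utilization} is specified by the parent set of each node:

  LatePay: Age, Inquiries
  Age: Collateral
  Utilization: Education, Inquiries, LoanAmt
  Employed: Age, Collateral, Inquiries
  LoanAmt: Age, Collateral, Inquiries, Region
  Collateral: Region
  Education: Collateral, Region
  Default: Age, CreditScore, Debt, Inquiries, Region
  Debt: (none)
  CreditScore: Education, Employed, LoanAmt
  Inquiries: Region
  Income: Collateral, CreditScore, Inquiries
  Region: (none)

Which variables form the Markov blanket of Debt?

{Age, CreditScore, Default, Inquiries, Region}

By definition, MB(Debt) is built from Debt's parents, Debt's children, and the co-parents of Debt.
Debt's children: Default.
Debt has no parents.
Co-parents of Debt (other parents of its children):
  Default's other parents are Age, CreditScore, Inquiries, Region.
Taking the union gives {Age, CreditScore, Default, Inquiries, Region}.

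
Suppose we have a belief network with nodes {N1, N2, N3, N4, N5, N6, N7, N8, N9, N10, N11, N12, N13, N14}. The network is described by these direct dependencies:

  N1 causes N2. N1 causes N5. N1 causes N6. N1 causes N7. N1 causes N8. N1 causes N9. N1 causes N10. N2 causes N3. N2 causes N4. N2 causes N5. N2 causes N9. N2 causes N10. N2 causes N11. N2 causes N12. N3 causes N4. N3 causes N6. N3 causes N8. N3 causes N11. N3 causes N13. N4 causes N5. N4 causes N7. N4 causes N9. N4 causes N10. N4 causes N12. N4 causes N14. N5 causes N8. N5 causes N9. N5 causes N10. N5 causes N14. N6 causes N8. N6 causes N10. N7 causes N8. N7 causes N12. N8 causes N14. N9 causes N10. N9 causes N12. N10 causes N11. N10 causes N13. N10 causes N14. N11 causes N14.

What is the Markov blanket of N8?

{N1, N3, N4, N5, N6, N7, N10, N11, N14}

Parents of N8: N1, N3, N5, N6, N7.
Children of N8: N14.
Other parents of N8's children:
  N14: N4, N5, N10, N11
So the Markov blanket of N8 is {N1, N3, N4, N5, N6, N7, N10, N11, N14}.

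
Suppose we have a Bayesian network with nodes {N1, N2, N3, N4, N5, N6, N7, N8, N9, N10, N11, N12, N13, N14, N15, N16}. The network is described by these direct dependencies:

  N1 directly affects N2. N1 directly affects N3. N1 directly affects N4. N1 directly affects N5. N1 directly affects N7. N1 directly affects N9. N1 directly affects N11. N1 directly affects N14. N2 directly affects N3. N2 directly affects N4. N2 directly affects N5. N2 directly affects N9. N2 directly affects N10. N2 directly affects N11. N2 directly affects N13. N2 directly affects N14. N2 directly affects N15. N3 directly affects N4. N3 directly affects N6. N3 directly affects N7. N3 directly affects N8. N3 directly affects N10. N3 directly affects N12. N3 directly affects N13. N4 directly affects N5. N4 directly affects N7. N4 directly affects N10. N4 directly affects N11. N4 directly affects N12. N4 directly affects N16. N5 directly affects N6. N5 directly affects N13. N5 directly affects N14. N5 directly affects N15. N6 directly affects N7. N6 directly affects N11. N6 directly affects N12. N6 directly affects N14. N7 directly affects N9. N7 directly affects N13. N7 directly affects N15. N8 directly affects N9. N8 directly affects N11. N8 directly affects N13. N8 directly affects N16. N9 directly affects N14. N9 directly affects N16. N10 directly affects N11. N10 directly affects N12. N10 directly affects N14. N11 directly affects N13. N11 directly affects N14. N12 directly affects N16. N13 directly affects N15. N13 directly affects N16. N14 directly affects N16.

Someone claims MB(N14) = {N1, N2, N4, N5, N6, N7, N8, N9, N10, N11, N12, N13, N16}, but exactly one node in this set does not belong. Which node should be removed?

N7

Children of N14: N16.
Pa(N14) = {N1, N2, N5, N6, N9, N10, N11}.
Co-parents of N14 (other parents of its children):
  parents(N16) \ {N14} = {N4, N8, N9, N12, N13}.
MB(N14) = {N1, N2, N4, N5, N6, N8, N9, N10, N11, N12, N13, N16}.
N7 is neither a parent, child, nor co-parent of N14, so it does not belong.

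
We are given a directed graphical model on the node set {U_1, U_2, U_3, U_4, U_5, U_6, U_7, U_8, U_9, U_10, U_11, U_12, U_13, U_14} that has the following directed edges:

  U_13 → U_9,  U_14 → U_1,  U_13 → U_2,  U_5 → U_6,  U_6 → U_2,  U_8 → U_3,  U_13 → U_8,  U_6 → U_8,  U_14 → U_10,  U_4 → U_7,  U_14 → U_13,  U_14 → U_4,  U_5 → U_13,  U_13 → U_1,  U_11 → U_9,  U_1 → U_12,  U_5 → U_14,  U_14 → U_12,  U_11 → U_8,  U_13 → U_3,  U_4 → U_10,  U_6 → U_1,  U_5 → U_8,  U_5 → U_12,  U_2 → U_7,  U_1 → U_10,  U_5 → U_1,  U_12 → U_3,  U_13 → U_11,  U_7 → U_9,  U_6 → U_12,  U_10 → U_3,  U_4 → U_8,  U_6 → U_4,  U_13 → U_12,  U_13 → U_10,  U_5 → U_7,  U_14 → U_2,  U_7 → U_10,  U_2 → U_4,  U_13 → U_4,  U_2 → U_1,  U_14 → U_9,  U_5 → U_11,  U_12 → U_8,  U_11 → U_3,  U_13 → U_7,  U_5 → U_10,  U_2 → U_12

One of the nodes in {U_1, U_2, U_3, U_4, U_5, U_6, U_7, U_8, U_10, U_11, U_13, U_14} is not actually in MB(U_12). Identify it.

U_7

By definition, MB(U_12) is built from U_12's parents, U_12's children, and the co-parents of U_12.
Parents of U_12: U_1, U_2, U_5, U_6, U_13, U_14.
Children of U_12: U_3, U_8.
Co-parents of U_12 (other parents of its children):
  U_8's other parents are U_4, U_5, U_6, U_11, U_13.
  U_3 also has parents U_8, U_10, U_11, U_13.
MB(U_12) = {U_1, U_2, U_3, U_4, U_5, U_6, U_8, U_10, U_11, U_13, U_14}.
U_7 is neither a parent, child, nor co-parent of U_12, so it does not belong.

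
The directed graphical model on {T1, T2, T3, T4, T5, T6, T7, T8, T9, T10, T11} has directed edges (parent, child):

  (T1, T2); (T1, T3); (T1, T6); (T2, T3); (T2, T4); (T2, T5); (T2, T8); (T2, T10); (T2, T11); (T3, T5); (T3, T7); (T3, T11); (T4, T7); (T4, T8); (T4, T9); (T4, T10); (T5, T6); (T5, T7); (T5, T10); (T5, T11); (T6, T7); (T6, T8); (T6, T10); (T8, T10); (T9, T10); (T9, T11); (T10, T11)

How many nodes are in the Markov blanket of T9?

8

Parents of T9: T4.
T9 has children T10, T11.
Co-parents of T9 (other parents of its children):
  T10: T2, T4, T5, T6, T8
  T11: T2, T3, T5, T10
MB(T9) = {T2, T3, T4, T5, T6, T8, T10, T11}, which has 8 nodes.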